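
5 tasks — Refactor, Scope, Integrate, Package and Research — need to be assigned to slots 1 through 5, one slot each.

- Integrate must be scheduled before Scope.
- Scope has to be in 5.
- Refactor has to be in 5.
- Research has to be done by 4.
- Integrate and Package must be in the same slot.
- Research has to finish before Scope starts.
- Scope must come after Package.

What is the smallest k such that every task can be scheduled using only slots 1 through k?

The precedence chain requires at least 2 distinct slots.
Refactor can't be placed before 5, so the schedule must run through at least slot 5.
5 works (last occupied slot: 5): for example Integrate=1, Package=1, Research=1, Refactor=5, Scope=5.

5 slots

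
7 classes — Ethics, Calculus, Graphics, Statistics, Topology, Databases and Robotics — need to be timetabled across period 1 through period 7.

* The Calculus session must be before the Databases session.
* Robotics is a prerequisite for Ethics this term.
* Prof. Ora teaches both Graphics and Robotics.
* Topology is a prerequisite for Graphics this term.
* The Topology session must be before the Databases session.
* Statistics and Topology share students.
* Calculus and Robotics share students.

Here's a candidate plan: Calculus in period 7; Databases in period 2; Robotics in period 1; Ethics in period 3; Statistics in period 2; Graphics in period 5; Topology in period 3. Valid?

Invalid. The Calculus session must be before the Databases session.

The Calculus session must be before the Databases session — violated.
Topology is a prerequisite for Graphics this term — holds.
The Topology session must be before the Databases session — violated.
Prof. Ora teaches both Graphics and Robotics — holds.
Calculus and Robotics share students — holds.
Robotics is a prerequisite for Ethics this term — holds.
Statistics and Topology share students — holds.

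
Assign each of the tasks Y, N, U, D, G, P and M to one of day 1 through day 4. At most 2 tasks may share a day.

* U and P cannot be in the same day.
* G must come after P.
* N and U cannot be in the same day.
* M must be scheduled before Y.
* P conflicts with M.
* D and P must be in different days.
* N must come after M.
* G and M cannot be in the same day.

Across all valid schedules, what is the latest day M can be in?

day 3

Downstream work caps M at day 3.
M at day 3 is achievable: N -> day 4, D -> day 3, U -> day 2, P -> day 1, G -> day 2, Y -> day 4, M -> day 3.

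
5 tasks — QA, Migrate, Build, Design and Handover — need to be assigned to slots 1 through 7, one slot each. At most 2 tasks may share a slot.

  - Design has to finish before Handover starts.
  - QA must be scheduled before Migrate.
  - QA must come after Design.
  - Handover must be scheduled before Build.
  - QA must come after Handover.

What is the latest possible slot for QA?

6

Precedence pushes QA to at least 3; downstream work caps QA at 6.
QA at 6 is achievable: Design=1, Handover=2, Migrate=7, QA=6, Build=3.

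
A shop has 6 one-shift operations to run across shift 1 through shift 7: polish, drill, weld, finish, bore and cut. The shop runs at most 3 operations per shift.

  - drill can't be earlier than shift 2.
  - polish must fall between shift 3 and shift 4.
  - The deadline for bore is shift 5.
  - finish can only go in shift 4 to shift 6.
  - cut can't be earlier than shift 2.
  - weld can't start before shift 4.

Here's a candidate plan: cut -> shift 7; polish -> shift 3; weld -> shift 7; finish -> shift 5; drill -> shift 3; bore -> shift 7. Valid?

cut can't be earlier than shift 2 — holds.
polish must fall between shift 3 and shift 4 — holds.
The shop runs at most 3 operations per shift — holds.
finish can only go in shift 4 to shift 6 — holds.
drill can't be earlier than shift 2 — holds.
The deadline for bore is shift 5 — violated.
weld can't start before shift 4 — holds.

No — it violates: The deadline for bore is shift 5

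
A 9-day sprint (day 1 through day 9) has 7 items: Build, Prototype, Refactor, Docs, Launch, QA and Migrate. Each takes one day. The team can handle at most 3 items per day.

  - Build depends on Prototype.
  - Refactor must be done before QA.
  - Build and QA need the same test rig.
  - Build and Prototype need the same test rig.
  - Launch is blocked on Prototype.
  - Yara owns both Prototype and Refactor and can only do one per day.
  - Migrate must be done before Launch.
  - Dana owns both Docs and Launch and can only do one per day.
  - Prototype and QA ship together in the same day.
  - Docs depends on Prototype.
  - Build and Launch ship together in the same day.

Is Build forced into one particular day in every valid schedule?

Build can be day 3 (e.g. Refactor in day 1, Docs in day 4, Migrate in day 1, Prototype in day 2, QA in day 2, Build in day 3, Launch in day 3) or day 4 (e.g. Migrate in day 1; QA in day 2; Docs in day 3; Refactor in day 1; Prototype in day 2; Build in day 4; Launch in day 4).

No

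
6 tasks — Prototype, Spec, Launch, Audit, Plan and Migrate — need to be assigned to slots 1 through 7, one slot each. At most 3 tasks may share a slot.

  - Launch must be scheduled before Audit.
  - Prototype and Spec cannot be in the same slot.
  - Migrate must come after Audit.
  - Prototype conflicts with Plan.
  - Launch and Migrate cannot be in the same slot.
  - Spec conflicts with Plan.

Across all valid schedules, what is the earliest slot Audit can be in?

2

Precedence pushes Audit to at least 2; downstream work caps Audit at 6.
Audit at 2 is achievable: Migrate in 3, Prototype in 1, Spec in 2, Launch in 1, Plan in 3, Audit in 2.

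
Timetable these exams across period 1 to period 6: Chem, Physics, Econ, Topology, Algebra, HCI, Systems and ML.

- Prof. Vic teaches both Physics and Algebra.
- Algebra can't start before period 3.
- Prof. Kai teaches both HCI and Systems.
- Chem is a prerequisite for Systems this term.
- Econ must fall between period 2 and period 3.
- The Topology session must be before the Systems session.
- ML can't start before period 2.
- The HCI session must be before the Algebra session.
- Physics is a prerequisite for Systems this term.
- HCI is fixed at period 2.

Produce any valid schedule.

Algebra -> period 3, Topology -> period 1, Chem -> period 1, Econ -> period 2, HCI -> period 2, ML -> period 2, Physics -> period 1, Systems -> period 3

Checking: Physics(period 1) before Systems(period 3); HCI(period 2) before Algebra(period 3); Chem(period 1) before Systems(period 3); Topology(period 1) before Systems(period 3); HCI(period 2) != Systems(period 3); Physics(period 1) != Algebra(period 3); Econ=period 2 in [period 2,period 3]; ML=period 2 in [period 2,period 6]; Algebra=period 3 in [period 3,period 6]; HCI=period 2 in [period 2,period 2].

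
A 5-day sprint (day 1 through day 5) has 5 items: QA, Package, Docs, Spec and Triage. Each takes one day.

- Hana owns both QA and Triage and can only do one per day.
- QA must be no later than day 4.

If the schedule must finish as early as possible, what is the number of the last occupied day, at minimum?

Could 1 day be enough, i.e. nothing placed later than day 1? No: QA's window within 1 day is {day 1}; Triage can't share with QA (day 1) → nothing is left.
So 1 day is not enough.
2 works (last occupied day: day 2): for example Spec in day 1, Triage in day 2, Package in day 1, QA in day 1, Docs in day 1.

2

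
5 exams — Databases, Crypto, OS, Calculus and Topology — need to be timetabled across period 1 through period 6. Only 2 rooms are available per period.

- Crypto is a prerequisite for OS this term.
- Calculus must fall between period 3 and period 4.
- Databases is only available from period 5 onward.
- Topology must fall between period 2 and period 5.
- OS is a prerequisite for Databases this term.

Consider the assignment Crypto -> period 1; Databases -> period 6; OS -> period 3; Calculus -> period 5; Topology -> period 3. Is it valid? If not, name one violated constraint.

Crypto is a prerequisite for OS this term — holds.
Topology must fall between period 2 and period 5 — holds.
OS is a prerequisite for Databases this term — holds.
Calculus must fall between period 3 and period 4 — violated.
Only 2 rooms are available per period — holds.
Databases is only available from period 5 onward — holds.

Invalid. Calculus must fall between period 3 and period 4.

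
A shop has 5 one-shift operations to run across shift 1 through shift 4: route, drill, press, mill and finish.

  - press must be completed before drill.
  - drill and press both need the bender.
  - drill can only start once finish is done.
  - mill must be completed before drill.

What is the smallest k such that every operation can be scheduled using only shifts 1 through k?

The precedence chain requires at least 2 distinct shifts.
2 works (last occupied shift: shift 2): for example press=shift 1; finish=shift 1; drill=shift 2; mill=shift 1; route=shift 1.

2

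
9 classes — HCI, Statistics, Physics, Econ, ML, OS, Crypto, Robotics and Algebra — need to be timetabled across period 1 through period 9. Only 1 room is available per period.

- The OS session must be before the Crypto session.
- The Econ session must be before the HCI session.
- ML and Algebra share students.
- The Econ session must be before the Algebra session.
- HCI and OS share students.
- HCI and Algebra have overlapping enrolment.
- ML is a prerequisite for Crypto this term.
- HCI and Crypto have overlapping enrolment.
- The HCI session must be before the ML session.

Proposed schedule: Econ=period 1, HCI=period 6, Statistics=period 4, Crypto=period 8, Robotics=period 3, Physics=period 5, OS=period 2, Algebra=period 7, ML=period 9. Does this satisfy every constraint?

Invalid. ML is a prerequisite for Crypto this term.

The HCI session must be before the ML session — holds.
ML and Algebra share students — holds.
HCI and Algebra have overlapping enrolment — holds.
HCI and OS share students — holds.
The Econ session must be before the HCI session — holds.
The OS session must be before the Crypto session — holds.
HCI and Crypto have overlapping enrolment — holds.
Only 1 room is available per period — holds.
The Econ session must be before the Algebra session — holds.
ML is a prerequisite for Crypto this term — violated.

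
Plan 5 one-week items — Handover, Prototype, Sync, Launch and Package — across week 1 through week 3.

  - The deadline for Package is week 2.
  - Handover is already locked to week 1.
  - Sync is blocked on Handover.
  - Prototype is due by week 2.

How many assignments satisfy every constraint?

Splitting on Prototype: it can be week 1 (12), week 2 (12). Listing each branch's schedules as (Handover, Sync, Launch, Package) by week number:
Prototype=week 1: (1,2,1,1) (1,2,1,2) (1,2,2,1) (1,2,2,2) (1,2,3,1) (1,2,3,2) (1,3,1,1) (1,3,1,2) (1,3,2,1) (1,3,2,2) (1,3,3,1) (1,3,3,2) — 12.
Prototype=week 2: (1,2,1,1) (1,2,1,2) (1,2,2,1) (1,2,2,2) (1,2,3,1) (1,2,3,2) (1,3,1,1) (1,3,1,2) (1,3,2,1) (1,3,2,2) (1,3,3,1) (1,3,3,2) — 12.
Summing: 12 + 12 = 24.

24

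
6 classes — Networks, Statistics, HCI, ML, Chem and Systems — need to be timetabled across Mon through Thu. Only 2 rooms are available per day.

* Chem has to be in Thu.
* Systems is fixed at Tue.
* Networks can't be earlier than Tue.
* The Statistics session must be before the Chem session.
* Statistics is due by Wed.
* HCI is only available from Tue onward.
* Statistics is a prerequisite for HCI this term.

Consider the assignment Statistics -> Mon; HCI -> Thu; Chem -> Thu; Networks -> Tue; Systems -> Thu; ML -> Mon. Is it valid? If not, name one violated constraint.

Invalid. Systems is fixed at Tue.

HCI is only available from Tue onward — holds.
Chem has to be in Thu — holds.
Only 2 rooms are available per day — violated.
Statistics is due by Wed — holds.
Networks can't be earlier than Tue — holds.
The Statistics session must be before the Chem session — holds.
Statistics is a prerequisite for HCI this term — holds.
Systems is fixed at Tue — violated.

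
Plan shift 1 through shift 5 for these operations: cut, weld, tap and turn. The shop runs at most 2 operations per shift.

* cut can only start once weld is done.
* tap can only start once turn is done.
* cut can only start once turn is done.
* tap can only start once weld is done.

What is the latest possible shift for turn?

Downstream work caps turn at shift 4.
turn at shift 4 is achievable: weld -> shift 1; cut -> shift 5; turn -> shift 4; tap -> shift 5.

shift 4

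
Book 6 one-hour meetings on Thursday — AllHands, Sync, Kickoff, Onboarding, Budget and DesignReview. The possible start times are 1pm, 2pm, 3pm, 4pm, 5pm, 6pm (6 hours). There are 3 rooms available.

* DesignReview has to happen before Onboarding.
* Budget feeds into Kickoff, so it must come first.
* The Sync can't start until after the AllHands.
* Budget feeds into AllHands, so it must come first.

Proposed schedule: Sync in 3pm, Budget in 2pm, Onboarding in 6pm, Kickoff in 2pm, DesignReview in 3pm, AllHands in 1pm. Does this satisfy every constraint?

No. Budget feeds into AllHands, so it must come first is not satisfied.

DesignReview has to happen before Onboarding — holds.
The Sync can't start until after the AllHands — holds.
There are 3 rooms available — holds.
Budget feeds into AllHands, so it must come first — violated.
Budget feeds into Kickoff, so it must come first — violated.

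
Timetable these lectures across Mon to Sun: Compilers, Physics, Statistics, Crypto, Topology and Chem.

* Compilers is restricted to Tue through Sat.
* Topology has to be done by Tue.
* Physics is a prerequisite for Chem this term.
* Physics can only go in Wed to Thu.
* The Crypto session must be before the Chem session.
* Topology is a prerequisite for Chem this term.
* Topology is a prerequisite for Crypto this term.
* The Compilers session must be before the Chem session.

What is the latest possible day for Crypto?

Sat

Precedence pushes Crypto to at least Tue; downstream work caps Crypto at Sat.
Crypto at Sat is achievable: Statistics -> Mon, Topology -> Mon, Crypto -> Sat, Compilers -> Tue, Physics -> Wed, Chem -> Sun.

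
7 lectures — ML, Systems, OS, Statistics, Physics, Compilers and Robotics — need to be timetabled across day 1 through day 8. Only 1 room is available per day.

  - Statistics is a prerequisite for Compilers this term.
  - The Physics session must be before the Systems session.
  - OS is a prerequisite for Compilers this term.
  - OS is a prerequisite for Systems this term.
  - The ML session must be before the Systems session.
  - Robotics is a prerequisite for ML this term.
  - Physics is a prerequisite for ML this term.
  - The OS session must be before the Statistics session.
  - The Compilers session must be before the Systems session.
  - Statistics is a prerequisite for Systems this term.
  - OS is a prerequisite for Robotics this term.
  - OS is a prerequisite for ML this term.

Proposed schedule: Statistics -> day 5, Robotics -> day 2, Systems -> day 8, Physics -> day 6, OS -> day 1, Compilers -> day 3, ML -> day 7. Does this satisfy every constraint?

OS is a prerequisite for Systems this term — holds.
Physics is a prerequisite for ML this term — holds.
OS is a prerequisite for Compilers this term — holds.
OS is a prerequisite for ML this term — holds.
The Compilers session must be before the Systems session — holds.
OS is a prerequisite for Robotics this term — holds.
Robotics is a prerequisite for ML this term — holds.
Only 1 room is available per day — holds.
Statistics is a prerequisite for Systems this term — holds.
The OS session must be before the Statistics session — holds.
The Physics session must be before the Systems session — holds.
The ML session must be before the Systems session — holds.
Statistics is a prerequisite for Compilers this term — violated.

No — it violates: Statistics is a prerequisite for Compilers this term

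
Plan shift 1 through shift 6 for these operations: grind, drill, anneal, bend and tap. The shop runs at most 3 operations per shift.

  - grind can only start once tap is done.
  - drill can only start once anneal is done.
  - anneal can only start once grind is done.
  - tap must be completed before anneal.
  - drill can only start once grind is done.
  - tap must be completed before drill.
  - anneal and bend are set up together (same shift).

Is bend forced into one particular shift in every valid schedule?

bend can be shift 3 (e.g. anneal in shift 3, grind in shift 2, tap in shift 1, drill in shift 4, bend in shift 3) or shift 4 (e.g. tap -> shift 1, bend -> shift 4, anneal -> shift 4, grind -> shift 2, drill -> shift 5).

No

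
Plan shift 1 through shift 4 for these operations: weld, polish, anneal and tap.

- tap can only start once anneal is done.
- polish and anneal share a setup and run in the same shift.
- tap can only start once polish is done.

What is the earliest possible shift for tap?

Precedence pushes tap to at least shift 2.
tap at shift 2 is achievable: weld in shift 1, polish in shift 1, tap in shift 2, anneal in shift 1.

shift 2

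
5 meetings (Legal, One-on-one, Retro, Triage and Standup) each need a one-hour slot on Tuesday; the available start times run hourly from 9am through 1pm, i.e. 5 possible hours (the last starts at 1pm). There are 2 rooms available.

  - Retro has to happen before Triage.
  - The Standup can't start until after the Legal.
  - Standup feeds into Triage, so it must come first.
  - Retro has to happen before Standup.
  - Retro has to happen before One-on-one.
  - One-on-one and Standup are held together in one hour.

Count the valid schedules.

20

Splitting on Legal: it can be 9am (10), 10am (7), 11am (3). Listing each branch's schedules as (One-on-one, Retro, Triage, Standup):
Legal=9am: (10am,9am,11am,10am) (10am,9am,12pm,10am) (10am,9am,1pm,10am) (11am,9am,12pm,11am) (11am,9am,1pm,11am) (11am,10am,12pm,11am) (11am,10am,1pm,11am) (12pm,9am,1pm,12pm) (12pm,10am,1pm,12pm) (12pm,11am,1pm,12pm) — 10.
Legal=10am: (11am,9am,12pm,11am) (11am,9am,1pm,11am) (11am,10am,12pm,11am) (11am,10am,1pm,11am) (12pm,9am,1pm,12pm) (12pm,10am,1pm,12pm) (12pm,11am,1pm,12pm) — 7.
Legal=11am: (12pm,9am,1pm,12pm) (12pm,10am,1pm,12pm) (12pm,11am,1pm,12pm) — 3.
Summing: 10 + 7 + 3 = 20.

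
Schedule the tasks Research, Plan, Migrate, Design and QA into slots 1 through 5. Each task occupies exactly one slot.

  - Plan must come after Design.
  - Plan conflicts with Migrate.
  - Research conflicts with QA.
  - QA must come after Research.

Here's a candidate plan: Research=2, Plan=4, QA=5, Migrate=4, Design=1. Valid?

QA must come after Research — holds.
Research conflicts with QA — holds.
Plan conflicts with Migrate — violated.
Plan must come after Design — holds.

No — it violates: Plan conflicts with Migrate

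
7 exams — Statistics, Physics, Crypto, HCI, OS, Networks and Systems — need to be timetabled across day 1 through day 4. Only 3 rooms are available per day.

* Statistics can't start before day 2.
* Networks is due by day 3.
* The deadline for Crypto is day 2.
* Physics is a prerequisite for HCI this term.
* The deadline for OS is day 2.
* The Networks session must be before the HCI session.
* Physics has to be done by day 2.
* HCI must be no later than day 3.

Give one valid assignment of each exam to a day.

Systems=day 2, Networks=day 2, OS=day 1, Statistics=day 2, HCI=day 3, Crypto=day 1, Physics=day 1

Checking: Networks(day 2) before HCI(day 3); Physics(day 1) before HCI(day 3); Crypto=day 1 in [day 1,day 2]; OS=day 1 in [day 1,day 2]; HCI=day 3 in [day 1,day 3]; Physics=day 1 in [day 1,day 2]; Networks=day 2 in [day 1,day 3]; Statistics=day 2 in [day 2,day 4]; max 3 per day (cap 3).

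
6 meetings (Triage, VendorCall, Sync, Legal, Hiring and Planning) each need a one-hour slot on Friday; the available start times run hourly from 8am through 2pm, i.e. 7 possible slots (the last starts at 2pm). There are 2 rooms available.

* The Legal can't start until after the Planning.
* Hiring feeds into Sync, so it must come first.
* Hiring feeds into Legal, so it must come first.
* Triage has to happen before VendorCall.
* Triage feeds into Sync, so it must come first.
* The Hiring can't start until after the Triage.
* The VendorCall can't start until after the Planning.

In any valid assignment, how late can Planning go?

1pm

Downstream work caps Planning at 1pm.
Planning at 1pm is achievable: Triage -> 8am; Sync -> 10am; Hiring -> 9am; Legal -> 2pm; VendorCall -> 2pm; Planning -> 1pm.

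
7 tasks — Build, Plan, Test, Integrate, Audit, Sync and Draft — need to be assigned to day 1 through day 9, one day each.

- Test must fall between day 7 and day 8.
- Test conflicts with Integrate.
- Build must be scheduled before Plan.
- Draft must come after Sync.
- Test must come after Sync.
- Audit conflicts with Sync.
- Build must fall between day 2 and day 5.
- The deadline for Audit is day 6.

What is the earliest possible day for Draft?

day 2

Precedence pushes Draft to at least day 2.
Draft at day 2 is achievable: Sync in day 1, Plan in day 3, Test in day 7, Build in day 2, Integrate in day 1, Draft in day 2, Audit in day 2.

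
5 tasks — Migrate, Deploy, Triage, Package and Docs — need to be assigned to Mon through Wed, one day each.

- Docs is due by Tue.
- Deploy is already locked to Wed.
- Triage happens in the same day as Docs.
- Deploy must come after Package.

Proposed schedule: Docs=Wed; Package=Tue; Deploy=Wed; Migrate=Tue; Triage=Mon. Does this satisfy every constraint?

Deploy is already locked to Wed — holds.
Triage happens in the same day as Docs — violated.
Docs is due by Tue — violated.
Deploy must come after Package — holds.

Invalid. Docs is due by Tue.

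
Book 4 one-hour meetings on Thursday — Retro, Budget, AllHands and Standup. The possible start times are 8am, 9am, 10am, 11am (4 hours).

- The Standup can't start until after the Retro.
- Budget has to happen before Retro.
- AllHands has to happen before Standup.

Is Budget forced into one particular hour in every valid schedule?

Budget can be 8am (e.g. Budget=8am, Standup=10am, AllHands=8am, Retro=9am) or 9am (e.g. Retro=10am; Standup=11am; AllHands=8am; Budget=9am).

No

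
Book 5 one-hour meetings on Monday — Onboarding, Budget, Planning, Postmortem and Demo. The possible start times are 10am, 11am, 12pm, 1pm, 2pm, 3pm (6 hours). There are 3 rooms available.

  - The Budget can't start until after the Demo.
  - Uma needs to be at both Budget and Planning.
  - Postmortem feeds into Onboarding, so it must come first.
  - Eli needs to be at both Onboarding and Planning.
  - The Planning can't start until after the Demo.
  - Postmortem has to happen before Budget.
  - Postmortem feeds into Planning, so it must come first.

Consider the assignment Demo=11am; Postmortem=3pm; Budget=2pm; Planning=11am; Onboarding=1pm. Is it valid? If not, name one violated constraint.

Eli needs to be at both Onboarding and Planning — holds.
There are 3 rooms available — holds.
Postmortem feeds into Onboarding, so it must come first — violated.
The Budget can't start until after the Demo — holds.
Postmortem has to happen before Budget — violated.
The Planning can't start until after the Demo — violated.
Postmortem feeds into Planning, so it must come first — violated.
Uma needs to be at both Budget and Planning — holds.

No — it violates: Postmortem feeds into Planning, so it must come first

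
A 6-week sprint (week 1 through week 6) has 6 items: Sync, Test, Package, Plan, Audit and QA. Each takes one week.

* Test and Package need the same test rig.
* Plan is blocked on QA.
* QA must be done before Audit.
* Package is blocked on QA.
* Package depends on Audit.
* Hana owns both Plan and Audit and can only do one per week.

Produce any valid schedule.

Test in week 1; Plan in week 3; Package in week 3; QA in week 1; Sync in week 1; Audit in week 2

Checking: QA(week 1) before Package(week 3); QA(week 1) before Plan(week 3); QA(week 1) before Audit(week 2); Audit(week 2) before Package(week 3); Plan(week 3) != Audit(week 2); Test(week 1) != Package(week 3).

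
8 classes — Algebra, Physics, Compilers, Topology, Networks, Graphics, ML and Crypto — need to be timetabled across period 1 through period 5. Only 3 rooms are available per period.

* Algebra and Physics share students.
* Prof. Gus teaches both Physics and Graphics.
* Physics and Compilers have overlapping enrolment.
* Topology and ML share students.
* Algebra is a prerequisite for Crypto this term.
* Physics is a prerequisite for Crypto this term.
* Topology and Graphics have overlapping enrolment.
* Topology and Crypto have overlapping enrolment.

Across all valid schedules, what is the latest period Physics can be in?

period 4

Downstream work caps Physics at period 4.
Physics at period 4 is achievable: Networks -> period 2; Compilers -> period 1; Topology -> period 1; Graphics -> period 2; ML -> period 2; Physics -> period 4; Crypto -> period 5; Algebra -> period 1.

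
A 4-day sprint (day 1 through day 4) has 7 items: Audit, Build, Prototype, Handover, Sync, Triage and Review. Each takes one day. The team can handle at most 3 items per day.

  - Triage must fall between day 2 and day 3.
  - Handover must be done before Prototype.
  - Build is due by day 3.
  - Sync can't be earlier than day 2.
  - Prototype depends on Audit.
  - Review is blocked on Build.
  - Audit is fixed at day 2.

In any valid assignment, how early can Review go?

day 2

Precedence pushes Review to at least day 2.
Review at day 2 is achievable: Build=day 1, Triage=day 2, Review=day 2, Prototype=day 3, Audit=day 2, Sync=day 3, Handover=day 1.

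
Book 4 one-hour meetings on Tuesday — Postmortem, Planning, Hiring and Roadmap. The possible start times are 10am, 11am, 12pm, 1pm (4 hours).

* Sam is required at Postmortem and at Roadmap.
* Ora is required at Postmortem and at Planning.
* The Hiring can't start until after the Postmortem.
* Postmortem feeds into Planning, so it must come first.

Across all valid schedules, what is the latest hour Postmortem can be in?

12pm

Downstream work caps Postmortem at 12pm.
Postmortem at 12pm is achievable: Postmortem -> 12pm, Planning -> 1pm, Roadmap -> 10am, Hiring -> 1pm.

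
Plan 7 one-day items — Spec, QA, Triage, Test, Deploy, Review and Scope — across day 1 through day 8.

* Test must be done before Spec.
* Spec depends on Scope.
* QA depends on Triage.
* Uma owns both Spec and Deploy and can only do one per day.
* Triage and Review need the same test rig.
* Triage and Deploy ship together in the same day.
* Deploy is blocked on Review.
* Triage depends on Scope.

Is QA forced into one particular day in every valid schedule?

No

QA can be day 3 (e.g. QA=day 3, Test=day 1, Review=day 1, Triage=day 2, Scope=day 1, Spec=day 3, Deploy=day 2) or day 4 (e.g. Deploy in day 3, Test in day 1, Review in day 1, Spec in day 2, Scope in day 1, Triage in day 3, QA in day 4).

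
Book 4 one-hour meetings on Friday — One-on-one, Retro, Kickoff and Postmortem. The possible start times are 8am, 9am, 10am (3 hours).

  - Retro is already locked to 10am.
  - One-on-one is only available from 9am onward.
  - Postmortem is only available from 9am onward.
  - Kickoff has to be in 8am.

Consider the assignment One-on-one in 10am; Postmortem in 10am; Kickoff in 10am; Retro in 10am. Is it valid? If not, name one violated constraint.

No. Kickoff has to be in 8am is not satisfied.

Postmortem is only available from 9am onward — holds.
Retro is already locked to 10am — holds.
Kickoff has to be in 8am — violated.
One-on-one is only available from 9am onward — holds.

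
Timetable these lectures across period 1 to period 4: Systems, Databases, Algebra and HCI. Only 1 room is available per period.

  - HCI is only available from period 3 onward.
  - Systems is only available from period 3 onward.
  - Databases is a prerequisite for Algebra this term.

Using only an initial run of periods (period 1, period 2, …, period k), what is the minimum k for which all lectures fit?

The precedence chain requires at least 2 distinct periods.
With at most 1 per period and 4 lectures, at least 4 periods are needed.
Systems can't be placed before period 3, so the schedule must run through at least period 3.
4 works (last occupied period: period 4): for example Databases -> period 1; Algebra -> period 2; Systems -> period 3; HCI -> period 4.

4 periods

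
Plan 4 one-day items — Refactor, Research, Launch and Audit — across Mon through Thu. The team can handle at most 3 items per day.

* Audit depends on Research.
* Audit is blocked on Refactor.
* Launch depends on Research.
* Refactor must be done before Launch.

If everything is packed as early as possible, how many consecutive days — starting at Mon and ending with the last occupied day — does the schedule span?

2

The precedence chain requires at least 2 distinct days.
With at most 3 per day and 4 tasks, at least 2 days are needed.
2 works (last occupied day: Tue): for example Refactor=Mon, Research=Mon, Launch=Tue, Audit=Tue.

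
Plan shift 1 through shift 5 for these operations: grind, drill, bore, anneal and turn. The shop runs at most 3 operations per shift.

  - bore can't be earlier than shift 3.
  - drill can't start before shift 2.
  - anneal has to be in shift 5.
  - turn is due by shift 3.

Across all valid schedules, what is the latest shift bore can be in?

shift 5

Bore is available from shift 3.
bore at shift 5 is achievable: turn=shift 1, bore=shift 5, anneal=shift 5, grind=shift 1, drill=shift 2.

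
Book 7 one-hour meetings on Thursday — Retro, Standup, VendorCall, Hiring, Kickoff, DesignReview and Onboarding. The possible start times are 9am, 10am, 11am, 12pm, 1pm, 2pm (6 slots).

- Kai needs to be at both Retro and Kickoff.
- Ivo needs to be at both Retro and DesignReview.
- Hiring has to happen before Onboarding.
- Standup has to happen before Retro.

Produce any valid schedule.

VendorCall -> 9am; Retro -> 10am; Standup -> 9am; Hiring -> 9am; DesignReview -> 9am; Onboarding -> 10am; Kickoff -> 9am

Checking: Hiring(9am) before Onboarding(10am); Standup(9am) before Retro(10am); Retro(10am) != Kickoff(9am); Retro(10am) != DesignReview(9am).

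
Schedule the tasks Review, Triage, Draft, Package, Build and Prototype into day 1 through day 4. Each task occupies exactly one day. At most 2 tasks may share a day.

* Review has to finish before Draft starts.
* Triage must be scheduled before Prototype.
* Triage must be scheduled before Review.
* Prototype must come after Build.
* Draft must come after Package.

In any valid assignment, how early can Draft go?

day 3

Precedence pushes Draft to at least day 3.
Draft at day 3 is achievable: Review=day 2; Triage=day 1; Package=day 1; Build=day 2; Draft=day 3; Prototype=day 3.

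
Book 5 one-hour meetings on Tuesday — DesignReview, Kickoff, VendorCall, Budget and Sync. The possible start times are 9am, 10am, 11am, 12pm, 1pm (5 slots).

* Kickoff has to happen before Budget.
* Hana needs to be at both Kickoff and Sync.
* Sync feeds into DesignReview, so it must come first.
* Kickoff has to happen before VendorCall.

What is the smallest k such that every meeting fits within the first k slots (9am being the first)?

The precedence chain requires at least 2 distinct slots.
Could 2 slots be enough, i.e. nothing placed later than 10am? No: DesignReview must come after Sync (at 9am or later) → {10am}; Sync must come before DesignReview (at 10am or earlier) → {9am}; Budget must come after Kickoff (at 9am or later) → {10am}; Kickoff must come before Budget (at 10am or earlier) → {9am}; Sync can't share with Kickoff (9am) → nothing is left.
So 2 slots is not enough.
3 works (last occupied slot: 11am): for example DesignReview -> 11am; Kickoff -> 9am; Budget -> 10am; Sync -> 10am; VendorCall -> 10am.

3 slots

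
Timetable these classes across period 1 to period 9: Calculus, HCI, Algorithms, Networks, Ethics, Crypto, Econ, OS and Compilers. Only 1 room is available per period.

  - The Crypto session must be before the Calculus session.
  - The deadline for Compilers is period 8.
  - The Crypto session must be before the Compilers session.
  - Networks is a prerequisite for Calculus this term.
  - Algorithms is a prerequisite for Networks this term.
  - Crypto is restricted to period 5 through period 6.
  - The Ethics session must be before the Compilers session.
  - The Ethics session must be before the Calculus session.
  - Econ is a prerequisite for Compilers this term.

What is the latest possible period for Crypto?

period 6

Crypto is available from period 5; Crypto's own window allows nothing later than period 6.
Crypto at period 6 is achievable: Algorithms in period 1, OS in period 9, HCI in period 5, Calculus in period 8, Compilers in period 7, Econ in period 4, Ethics in period 3, Crypto in period 6, Networks in period 2.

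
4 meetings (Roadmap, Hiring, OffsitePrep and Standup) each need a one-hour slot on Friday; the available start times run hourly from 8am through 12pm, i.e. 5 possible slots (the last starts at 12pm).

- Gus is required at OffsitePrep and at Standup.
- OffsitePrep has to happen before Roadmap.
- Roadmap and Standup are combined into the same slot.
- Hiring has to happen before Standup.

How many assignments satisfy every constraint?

30

Splitting on Roadmap: it can be 9am (1), 10am (4), 11am (9), 12pm (16). Listing each branch's schedules as (Hiring, OffsitePrep, Standup):
Roadmap=9am: (8am,8am,9am) — 1.
Roadmap=10am: (8am,8am,10am) (8am,9am,10am) (9am,8am,10am) (9am,9am,10am) — 4.
Roadmap=11am: (8am,8am,11am) (8am,9am,11am) (8am,10am,11am) (9am,8am,11am) (9am,9am,11am) (9am,10am,11am) (10am,8am,11am) (10am,9am,11am) (10am,10am,11am) — 9.
Roadmap=12pm: (8am,8am,12pm) (8am,9am,12pm) (8am,10am,12pm) (8am,11am,12pm) (9am,8am,12pm) (9am,9am,12pm) (9am,10am,12pm) (9am,11am,12pm) (10am,8am,12pm) (10am,9am,12pm) (10am,10am,12pm) (10am,11am,12pm) (11am,8am,12pm) (11am,9am,12pm) (11am,10am,12pm) (11am,11am,12pm) — 16.
Summing: 1 + 4 + 9 + 16 = 30.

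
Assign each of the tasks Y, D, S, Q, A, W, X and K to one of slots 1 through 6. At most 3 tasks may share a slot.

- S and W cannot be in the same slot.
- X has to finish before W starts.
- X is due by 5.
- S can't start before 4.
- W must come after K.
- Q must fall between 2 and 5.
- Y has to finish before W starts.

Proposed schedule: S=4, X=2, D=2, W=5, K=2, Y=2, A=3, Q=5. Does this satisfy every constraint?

At most 3 tasks may share a slot — violated.
W must come after K — holds.
X is due by 5 — holds.
X has to finish before W starts — holds.
S and W cannot be in the same slot — holds.
Y has to finish before W starts — holds.
S can't start before 4 — holds.
Q must fall between 2 and 5 — holds.

No — it violates: At most 3 tasks may share a slot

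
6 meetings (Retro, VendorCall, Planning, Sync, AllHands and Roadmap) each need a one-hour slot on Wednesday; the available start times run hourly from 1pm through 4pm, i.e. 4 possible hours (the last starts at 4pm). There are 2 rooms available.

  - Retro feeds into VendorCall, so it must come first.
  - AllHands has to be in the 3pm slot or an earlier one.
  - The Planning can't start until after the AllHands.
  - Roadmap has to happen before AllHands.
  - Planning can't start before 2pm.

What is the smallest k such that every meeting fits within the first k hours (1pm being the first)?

The precedence chain requires at least 3 distinct hours.
With at most 2 per hour and 6 meetings, at least 3 hours are needed.
3 works (last occupied hour: 3pm): for example Sync -> 3pm, Retro -> 1pm, Roadmap -> 1pm, VendorCall -> 2pm, AllHands -> 2pm, Planning -> 3pm.

3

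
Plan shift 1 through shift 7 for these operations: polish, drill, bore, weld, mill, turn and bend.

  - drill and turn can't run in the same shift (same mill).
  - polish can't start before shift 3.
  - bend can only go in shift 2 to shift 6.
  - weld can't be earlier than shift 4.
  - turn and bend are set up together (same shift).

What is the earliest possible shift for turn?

shift 2

Turn must be in the same shift as bend, which can't be before shift 2, so turn is at least shift 2; turn must be in the same shift as bend, which can't be after shift 6, so turn is at most shift 6.
turn at shift 2 is achievable: mill=shift 1, bend=shift 2, turn=shift 2, polish=shift 3, bore=shift 1, drill=shift 1, weld=shift 4.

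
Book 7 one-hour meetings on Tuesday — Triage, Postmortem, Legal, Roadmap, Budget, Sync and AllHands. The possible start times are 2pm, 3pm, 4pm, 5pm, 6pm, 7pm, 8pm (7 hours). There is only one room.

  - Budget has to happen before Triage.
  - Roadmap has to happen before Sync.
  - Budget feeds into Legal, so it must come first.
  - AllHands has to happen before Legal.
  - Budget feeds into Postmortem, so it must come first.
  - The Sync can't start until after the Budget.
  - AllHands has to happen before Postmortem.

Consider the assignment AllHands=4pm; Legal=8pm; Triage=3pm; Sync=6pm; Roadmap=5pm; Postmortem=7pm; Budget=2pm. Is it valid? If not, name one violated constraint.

The Sync can't start until after the Budget — holds.
There is only one room — holds.
AllHands has to happen before Legal — holds.
AllHands has to happen before Postmortem — holds.
Roadmap has to happen before Sync — holds.
Budget feeds into Postmortem, so it must come first — holds.
Budget feeds into Legal, so it must come first — holds.
Budget has to happen before Triage — holds.

Yes, all constraints hold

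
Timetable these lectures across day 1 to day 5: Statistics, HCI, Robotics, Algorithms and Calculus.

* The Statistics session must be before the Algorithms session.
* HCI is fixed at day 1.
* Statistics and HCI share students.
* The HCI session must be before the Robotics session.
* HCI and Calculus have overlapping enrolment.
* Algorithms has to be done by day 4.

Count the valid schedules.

Splitting on Statistics: it can be day 2 (32), day 3 (16). Listing each branch's schedules as (HCI, Robotics, Algorithms, Calculus) by day number:
Statistics=day 2: (1,2,3,2) (1,2,3,3) (1,2,3,4) (1,2,3,5) (1,2,4,2) (1,2,4,3) (1,2,4,4) (1,2,4,5) (1,3,3,2) (1,3,3,3) (1,3,3,4) (1,3,3,5) (1,3,4,2) (1,3,4,3) (1,3,4,4) (1,3,4,5) (1,4,3,2) (1,4,3,3) (1,4,3,4) (1,4,3,5) (1,4,4,2) (1,4,4,3) (1,4,4,4) (1,4,4,5) (1,5,3,2) (1,5,3,3) (1,5,3,4) (1,5,3,5) (1,5,4,2) (1,5,4,3) (1,5,4,4) (1,5,4,5) — 32.
Statistics=day 3: (1,2,4,2) (1,2,4,3) (1,2,4,4) (1,2,4,5) (1,3,4,2) (1,3,4,3) (1,3,4,4) (1,3,4,5) (1,4,4,2) (1,4,4,3) (1,4,4,4) (1,4,4,5) (1,5,4,2) (1,5,4,3) (1,5,4,4) (1,5,4,5) — 16.
Summing: 32 + 16 = 48.

48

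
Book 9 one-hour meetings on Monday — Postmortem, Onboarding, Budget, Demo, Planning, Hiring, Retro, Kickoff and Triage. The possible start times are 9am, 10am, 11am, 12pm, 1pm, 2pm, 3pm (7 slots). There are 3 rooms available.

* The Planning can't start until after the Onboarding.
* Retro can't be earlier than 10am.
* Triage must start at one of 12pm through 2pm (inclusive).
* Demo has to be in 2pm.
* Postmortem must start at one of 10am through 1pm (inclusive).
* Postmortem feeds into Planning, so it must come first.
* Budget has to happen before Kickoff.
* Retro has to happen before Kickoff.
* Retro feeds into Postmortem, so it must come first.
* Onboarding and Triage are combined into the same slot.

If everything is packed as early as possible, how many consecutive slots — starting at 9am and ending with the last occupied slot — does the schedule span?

6

The precedence chain requires at least 3 distinct slots.
With at most 3 per slot and 9 meetings, at least 3 slots are needed.
Demo can't be placed before 2pm — that is slot 6 counting from 9am — so the schedule must run through at least 6 slots.
6 works (last occupied slot: 2pm): for example Onboarding -> 12pm, Postmortem -> 11am, Demo -> 2pm, Retro -> 10am, Planning -> 1pm, Hiring -> 9am, Budget -> 9am, Kickoff -> 11am, Triage -> 12pm.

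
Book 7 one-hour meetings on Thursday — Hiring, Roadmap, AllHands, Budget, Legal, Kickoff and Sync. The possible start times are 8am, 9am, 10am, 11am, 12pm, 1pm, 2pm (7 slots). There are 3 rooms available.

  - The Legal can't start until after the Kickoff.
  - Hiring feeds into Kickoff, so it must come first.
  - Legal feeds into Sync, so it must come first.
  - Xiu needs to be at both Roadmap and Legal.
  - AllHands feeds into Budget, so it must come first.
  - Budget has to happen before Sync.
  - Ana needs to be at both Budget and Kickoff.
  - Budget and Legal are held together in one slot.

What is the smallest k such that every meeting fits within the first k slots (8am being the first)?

4 slots

The precedence chain requires at least 4 distinct slots.
With at most 3 per slot and 7 meetings, at least 3 slots are needed.
4 works (last occupied slot: 11am): for example AllHands -> 8am; Roadmap -> 8am; Legal -> 10am; Kickoff -> 9am; Hiring -> 8am; Sync -> 11am; Budget -> 10am.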